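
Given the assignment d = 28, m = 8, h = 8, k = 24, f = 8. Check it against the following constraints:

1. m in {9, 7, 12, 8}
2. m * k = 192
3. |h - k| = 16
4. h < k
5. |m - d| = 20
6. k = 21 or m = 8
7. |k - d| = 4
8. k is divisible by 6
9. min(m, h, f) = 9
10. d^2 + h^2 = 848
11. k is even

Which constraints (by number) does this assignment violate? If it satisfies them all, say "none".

Constraint 9 is violated.

1. m = 8 is in {9, 7, 12, 8} — holds.
2. m * k = 8 * 24 = 192 — holds.
3. |8 - 24| = 16 — holds.
4. h = 8, k = 24; 8 < 24 — holds.
5. |8 - 28| = 20 — holds.
6. k = 24 ≠ 21, but m = 8 = 8 (second disjunct) — holds.
7. |24 - 28| = 4 — holds.
8. 24 / 6 = 4, so 6 divides 24 — holds.
9. min(8, 8, 8) = 8, not 9 — does not hold.
10. d^2 + h^2 = 28^2 + 8^2 = 784 + 64 = 848 — holds.
11. k = 24 is even — holds.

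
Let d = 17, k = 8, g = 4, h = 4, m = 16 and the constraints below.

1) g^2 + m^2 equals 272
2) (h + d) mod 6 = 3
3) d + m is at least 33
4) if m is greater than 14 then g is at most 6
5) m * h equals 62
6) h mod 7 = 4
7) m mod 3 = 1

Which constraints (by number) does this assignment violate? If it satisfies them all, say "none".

1) g^2 + m^2 = 4^2 + 16^2 = 16 + 256 = 272 — holds.
2) h + d = 21; 21 mod 6 = 3 — holds.
3) d + m = 17 + 16 = 33; 33 ≥ 33 — holds.
4) m = 16 > 14, so we need g ≤ 6; g = 4 ≤ 6 — holds.
5) m * h = 16 * 4 = 64, not 62 — fails.
6) 4 mod 7 = 4 — holds.
7) 16 mod 3 = 1 — holds.

Violated: 5.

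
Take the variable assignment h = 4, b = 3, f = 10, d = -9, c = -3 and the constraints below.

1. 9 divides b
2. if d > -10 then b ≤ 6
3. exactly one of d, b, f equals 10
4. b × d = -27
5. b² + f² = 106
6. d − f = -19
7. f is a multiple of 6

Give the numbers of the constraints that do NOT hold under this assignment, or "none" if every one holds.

1. 3 = 9×0 + 3, so 9 does not divide 3 — fails.
2. d = -9 > -10, so we need b ≤ 6; b = 3 ≤ 6 — holds.
3. d=-9, b=3, f=10; 1 of them equals 10 — holds.
4. b × d = 3 × (-9) = -27 — holds.
5. b² + f² = 3² + 10² = 9 + 100 = 109, not 106 — fails.
6. d − f = -9 − 10 = -19 — holds.
7. 10 = 6×1 + 4, so 6 does not divide 10 — fails.

The assignment fails constraints 1, 5, and 7.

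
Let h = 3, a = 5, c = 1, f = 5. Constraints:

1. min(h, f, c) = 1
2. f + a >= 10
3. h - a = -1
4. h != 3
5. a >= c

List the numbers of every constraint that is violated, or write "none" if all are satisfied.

1. min(3, 5, 1) = 1 — satisfied.
2. f + a = 5 + 5 = 10; 10 ≥ 10 — satisfied.
3. h - a = 3 - 5 = -2, not -1 — violated.
4. h = 3, but 3 is required to differ — violated.
5. a = 5, c = 1; 5 ≥ 1 — satisfied.

The assignment fails constraints 3, 4.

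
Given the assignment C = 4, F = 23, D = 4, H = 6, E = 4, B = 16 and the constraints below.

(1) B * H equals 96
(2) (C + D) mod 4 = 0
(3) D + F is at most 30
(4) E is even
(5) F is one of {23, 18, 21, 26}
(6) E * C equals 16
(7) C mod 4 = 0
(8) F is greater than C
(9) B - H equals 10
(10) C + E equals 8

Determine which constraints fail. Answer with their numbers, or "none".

(1) B * H = 16 * 6 = 96 — satisfied.
(2) C + D = 8; 8 mod 4 = 0 — satisfied.
(3) D + F = 4 + 23 = 27; 27 ≤ 30 — satisfied.
(4) E = 4 is even — satisfied.
(5) F = 23 is in {23, 18, 21, 26} — satisfied.
(6) E * C = 4 * 4 = 16 — satisfied.
(7) 4 mod 4 = 0 — satisfied.
(8) F = 23, C = 4; 23 > 4 — satisfied.
(9) B - H = 16 - 6 = 10 — satisfied.
(10) C + E = 4 + 4 = 8 — satisfied.

No violations.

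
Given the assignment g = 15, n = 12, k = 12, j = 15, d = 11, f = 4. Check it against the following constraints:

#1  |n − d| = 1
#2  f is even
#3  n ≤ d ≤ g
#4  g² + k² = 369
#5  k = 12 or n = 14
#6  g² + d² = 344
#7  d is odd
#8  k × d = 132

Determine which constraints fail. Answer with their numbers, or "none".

#1 |12 − 11| = 1 — satisfied.
#2 f = 4 is even — satisfied.
#3 values 12, 11, 15; n = 12 is not ≤ d = 11 — violated.
#4 g² + k² = 15² + 12² = 225 + 144 = 369 — satisfied.
#5 k = 12 = 12 (first disjunct) — satisfied.
#6 g² + d² = 15² + 11² = 225 + 121 = 346, not 344 — violated.
#7 d = 11 is odd — satisfied.
#8 k × d = 12 × 11 = 132 — satisfied.

Constraints 3 and 6 do not hold.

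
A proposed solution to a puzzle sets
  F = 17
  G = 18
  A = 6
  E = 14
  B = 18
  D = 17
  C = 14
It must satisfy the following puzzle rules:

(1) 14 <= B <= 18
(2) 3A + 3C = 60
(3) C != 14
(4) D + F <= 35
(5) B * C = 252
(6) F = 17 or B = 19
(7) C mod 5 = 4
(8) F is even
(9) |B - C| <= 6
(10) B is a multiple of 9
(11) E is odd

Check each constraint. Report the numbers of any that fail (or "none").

Violated: 3, 8, and 11.

(1) B = 18 lies in [14, 18] — satisfied.
(2) 3A + 3C = 3(6) + 3(14) = 60 — satisfied.
(3) C = 14, but 14 is required to differ — violated.
(4) D + F = 17 + 17 = 34; 34 ≤ 35 — satisfied.
(5) B * C = 18 * 14 = 252 — satisfied.
(6) F = 17 = 17 (first disjunct) — satisfied.
(7) 14 mod 5 = 4 — satisfied.
(8) F = 17 is odd — violated.
(9) |18 - 14| = 4; 4 ≤ 6 — satisfied.
(10) 18 / 9 = 2, so 9 divides 18 — satisfied.
(11) E = 14 is even — violated.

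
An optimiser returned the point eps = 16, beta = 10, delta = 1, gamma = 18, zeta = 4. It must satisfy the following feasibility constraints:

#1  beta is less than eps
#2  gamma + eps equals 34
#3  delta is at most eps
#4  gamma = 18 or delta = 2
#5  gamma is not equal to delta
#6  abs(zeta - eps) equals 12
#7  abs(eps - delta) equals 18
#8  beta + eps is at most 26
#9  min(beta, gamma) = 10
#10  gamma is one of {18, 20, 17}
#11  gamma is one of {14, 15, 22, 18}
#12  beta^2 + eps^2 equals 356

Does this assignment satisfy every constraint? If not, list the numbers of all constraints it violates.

The assignment fails constraint 7.

#1 beta = 10, eps = 16; 10 < 16  yes
#2 gamma + eps = 18 + 16 = 34  yes
#3 delta = 1, eps = 16; 1 ≤ 16  yes
#4 gamma = 18 = 18 (first disjunct)  yes
#5 gamma = 18, delta = 1; distinct  yes
#6 abs(4 - 16) = 12  yes
#7 abs(16 - 1) = 15, not 18  no
#8 beta + eps = 10 + 16 = 26; 26 ≤ 26  yes
#9 min(10, 18) = 10  yes
#10 gamma = 18 is in {18, 20, 17}  yes
#11 gamma = 18 is in {14, 15, 22, 18}  yes
#12 beta^2 + eps^2 = 10^2 + 16^2 = 100 + 256 = 356  yes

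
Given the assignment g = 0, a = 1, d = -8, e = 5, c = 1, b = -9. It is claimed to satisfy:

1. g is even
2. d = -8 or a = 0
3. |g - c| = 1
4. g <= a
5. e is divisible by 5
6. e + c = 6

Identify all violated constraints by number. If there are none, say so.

1. g = 0 is even  holds
2. d = -8 = -8 (first disjunct)  holds
3. |0 - 1| = 1  holds
4. g = 0, a = 1; 0 ≤ 1  holds
5. 5 / 5 = 1, so 5 divides 5  holds
6. e + c = 5 + 1 = 6  holds

The assignment satisfies every constraint.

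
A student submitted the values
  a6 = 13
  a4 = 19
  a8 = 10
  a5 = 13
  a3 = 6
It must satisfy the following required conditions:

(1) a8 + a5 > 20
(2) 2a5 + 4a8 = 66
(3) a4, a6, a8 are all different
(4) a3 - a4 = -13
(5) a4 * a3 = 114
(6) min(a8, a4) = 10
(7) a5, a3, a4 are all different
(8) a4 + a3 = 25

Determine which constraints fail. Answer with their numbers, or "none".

(1) a8 + a5 = 10 + 13 = 23; 23 > 20 — satisfied.
(2) 2a5 + 4a8 = 2(13) + 4(10) = 66 — satisfied.
(3) values 19, 13, 10 are pairwise distinct — satisfied.
(4) a3 - a4 = 6 - 19 = -13 — satisfied.
(5) a4 * a3 = 19 * 6 = 114 — satisfied.
(6) min(10, 19) = 10 — satisfied.
(7) values 13, 6, 19 are pairwise distinct — satisfied.
(8) a4 + a3 = 19 + 6 = 25 — satisfied.

None — every constraint holds.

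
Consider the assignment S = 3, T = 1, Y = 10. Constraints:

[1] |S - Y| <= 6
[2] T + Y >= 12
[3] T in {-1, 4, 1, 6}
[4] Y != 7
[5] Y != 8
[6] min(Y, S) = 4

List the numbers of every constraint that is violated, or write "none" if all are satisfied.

[1] |3 - 10| = 7; 7 > 6, exceeds bound 6 — fails.
[2] T + Y = 1 + 10 = 11; 11 < 12, bound 12 not met — fails.
[3] T = 1 is in {-1, 4, 1, 6} — holds.
[4] Y = 10, and 10 ≠ 7 — holds.
[5] Y = 10, and 10 ≠ 8 — holds.
[6] min(10, 3) = 3, not 4 — fails.

Constraints 1, 2, 6 are violated.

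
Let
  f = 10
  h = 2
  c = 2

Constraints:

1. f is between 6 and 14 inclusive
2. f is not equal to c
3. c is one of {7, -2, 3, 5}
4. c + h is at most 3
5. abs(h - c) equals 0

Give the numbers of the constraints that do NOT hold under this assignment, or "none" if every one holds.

Constraints 3, 4 are violated.

1. f = 10 lies in [6, 14] — holds.
2. f = 10, c = 2; distinct — holds.
3. c = 2 is not in {7, -2, 3, 5} — fails.
4. c + h = 2 + 2 = 4; 4 > 3, bound 3 not met — fails.
5. abs(2 - 2) = 0 — holds.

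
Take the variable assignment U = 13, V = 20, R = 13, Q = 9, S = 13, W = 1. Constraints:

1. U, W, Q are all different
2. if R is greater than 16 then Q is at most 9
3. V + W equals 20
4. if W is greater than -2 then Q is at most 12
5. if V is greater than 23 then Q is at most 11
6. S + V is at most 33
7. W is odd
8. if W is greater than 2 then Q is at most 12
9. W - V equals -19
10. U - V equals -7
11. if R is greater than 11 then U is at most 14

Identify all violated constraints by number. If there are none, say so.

Violated: 3.

1. values 13, 1, 9 are pairwise distinct  OK
2. R = 13, not > 16; antecedent false, conditional vacuously true  OK
3. V + W = 20 + 1 = 21, not 20  FAIL
4. W = 1 > -2, so we need Q ≤ 12; Q = 9 ≤ 12  OK
5. V = 20, not > 23; antecedent false, conditional vacuously true  OK
6. S + V = 13 + 20 = 33; 33 ≤ 33  OK
7. W = 1 is odd  OK
8. W = 1, not > 2; antecedent false, conditional vacuously true  OK
9. W - V = 1 - 20 = -19  OK
10. U - V = 13 - 20 = -7  OK
11. R = 13 > 11, so we need U ≤ 14; U = 13 ≤ 14  OK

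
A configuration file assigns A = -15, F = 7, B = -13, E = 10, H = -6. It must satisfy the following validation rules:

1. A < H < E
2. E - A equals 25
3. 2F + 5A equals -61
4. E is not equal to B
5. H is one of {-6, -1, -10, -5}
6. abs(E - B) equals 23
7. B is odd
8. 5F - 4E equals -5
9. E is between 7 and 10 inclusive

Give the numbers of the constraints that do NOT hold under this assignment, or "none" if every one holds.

1. values -15 < -6 < 10 — holds.
2. E - A = 10 - (-15) = 25 — holds.
3. 2F + 5A = 2(7) + 5(-15) = -61 — holds.
4. E = 10, B = -13; distinct — holds.
5. H = -6 is in {-6, -1, -10, -5} — holds.
6. abs(10 - (-13)) = 23 — holds.
7. B = -13 is odd — holds.
8. 5F - 4E = 5(7) - 4(10) = -5 — holds.
9. E = 10 lies in [7, 10] — holds.

All constraints are satisfied.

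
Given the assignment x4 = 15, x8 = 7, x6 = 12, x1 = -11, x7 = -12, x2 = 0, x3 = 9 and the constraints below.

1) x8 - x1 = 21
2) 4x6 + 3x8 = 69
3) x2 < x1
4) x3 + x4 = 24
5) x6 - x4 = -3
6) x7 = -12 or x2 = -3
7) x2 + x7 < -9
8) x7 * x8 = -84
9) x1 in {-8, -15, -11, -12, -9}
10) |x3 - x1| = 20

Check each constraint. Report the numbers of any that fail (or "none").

No — constraints 1, 3 are not satisfied.

1) x8 - x1 = 7 - (-11) = 18, not 21 — violated.
2) 4x6 + 3x8 = 4(12) + 3(7) = 69 — satisfied.
3) x2 = 0, x1 = -11; 0 ≥ -11 (want <) — violated.
4) x3 + x4 = 9 + 15 = 24 — satisfied.
5) x6 - x4 = 12 - 15 = -3 — satisfied.
6) x7 = -12 = -12 (first disjunct) — satisfied.
7) x2 + x7 = 0 + (-12) = -12; -12 < -9 — satisfied.
8) x7 * x8 = -12 * 7 = -84 — satisfied.
9) x1 = -11 is in {-8, -15, -11, -12, -9} — satisfied.
10) |9 - (-11)| = 20 — satisfied.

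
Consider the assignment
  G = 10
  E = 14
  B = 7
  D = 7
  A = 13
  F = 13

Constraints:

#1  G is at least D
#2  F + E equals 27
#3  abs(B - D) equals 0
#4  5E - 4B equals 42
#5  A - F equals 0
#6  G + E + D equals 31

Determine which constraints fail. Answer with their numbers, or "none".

No violations.

#1 G = 10, D = 7; 10 ≥ 7  true
#2 F + E = 13 + 14 = 27  true
#3 abs(7 - 7) = 0  true
#4 5E - 4B = 5(14) - 4(7) = 42  true
#5 A - F = 13 - 13 = 0  true
#6 G + E + D = 10 + 14 + 7 = 31  true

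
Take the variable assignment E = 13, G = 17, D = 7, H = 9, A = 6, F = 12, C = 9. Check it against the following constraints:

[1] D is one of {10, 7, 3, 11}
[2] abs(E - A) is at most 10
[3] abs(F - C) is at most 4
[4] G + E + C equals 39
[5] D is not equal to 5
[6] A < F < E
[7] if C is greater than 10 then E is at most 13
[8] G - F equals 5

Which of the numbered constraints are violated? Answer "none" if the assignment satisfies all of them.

[1] D = 7 is in {10, 7, 3, 11}  ✔
[2] abs(13 - 6) = 7; 7 ≤ 10  ✔
[3] abs(12 - 9) = 3; 3 ≤ 4  ✔
[4] G + E + C = 17 + 13 + 9 = 39  ✔
[5] D = 7, and 7 ≠ 5  ✔
[6] values 6 < 12 < 13  ✔
[7] C = 9, not > 10; antecedent false, conditional vacuously true  ✔
[8] G - F = 17 - 12 = 5  ✔

The assignment satisfies every constraint.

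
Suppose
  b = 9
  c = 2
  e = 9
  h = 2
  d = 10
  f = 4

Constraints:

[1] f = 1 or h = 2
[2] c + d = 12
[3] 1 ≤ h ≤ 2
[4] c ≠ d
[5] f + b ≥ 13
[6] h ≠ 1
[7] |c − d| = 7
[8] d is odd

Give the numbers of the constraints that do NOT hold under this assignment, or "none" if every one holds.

[1] f = 4 ≠ 1, but h = 2 = 2 (second disjunct)  yes
[2] c + d = 2 + 10 = 12  yes
[3] h = 2 lies in [1, 2]  yes
[4] c = 2, d = 10; distinct  yes
[5] f + b = 4 + 9 = 13; 13 ≥ 13  yes
[6] h = 2, and 2 ≠ 1  yes
[7] |2 − 10| = 8, not 7  no
[8] d = 10 is even  no

No — constraints 7 and 8 are not satisfied.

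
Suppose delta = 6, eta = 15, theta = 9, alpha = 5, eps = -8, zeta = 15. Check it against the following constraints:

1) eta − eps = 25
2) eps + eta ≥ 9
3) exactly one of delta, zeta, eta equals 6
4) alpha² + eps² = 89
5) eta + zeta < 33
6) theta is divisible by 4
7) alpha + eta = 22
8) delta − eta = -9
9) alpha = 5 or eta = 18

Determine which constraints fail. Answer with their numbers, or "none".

1) eta − eps = 15 − (-8) = 23, not 25 — fails.
2) eps + eta = -8 + 15 = 7; 7 < 9, bound 9 not met — fails.
3) delta=6, zeta=15, eta=15; 1 of them equals 6 — holds.
4) alpha² + eps² = 5² + (-8)² = 25 + 64 = 89 — holds.
5) eta + zeta = 15 + 15 = 30; 30 < 33 — holds.
6) 9 = 4×2 + 1, so 4 does not divide 9 — fails.
7) alpha + eta = 5 + 15 = 20, not 22 — fails.
8) delta − eta = 6 − 15 = -9 — holds.
9) alpha = 5 = 5 (first disjunct) — holds.

Violated: 1, 2, 6, and 7.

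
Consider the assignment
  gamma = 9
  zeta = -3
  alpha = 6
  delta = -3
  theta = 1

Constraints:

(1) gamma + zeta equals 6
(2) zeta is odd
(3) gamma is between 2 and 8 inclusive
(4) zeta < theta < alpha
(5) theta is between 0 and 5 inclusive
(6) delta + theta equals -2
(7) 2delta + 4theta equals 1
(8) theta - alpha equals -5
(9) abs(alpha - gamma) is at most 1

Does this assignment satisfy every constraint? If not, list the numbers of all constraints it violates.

(1) gamma + zeta = 9 + (-3) = 6  true
(2) zeta = -3 is odd  true
(3) gamma = 9 is outside [2, 8]  false
(4) values -3 < 1 < 6  true
(5) theta = 1 lies in [0, 5]  true
(6) delta + theta = -3 + 1 = -2  true
(7) 2delta + 4theta = 2(-3) + 4(1) = -2, not 1  false
(8) theta - alpha = 1 - 6 = -5  true
(9) abs(6 - 9) = 3; 3 > 1, exceeds bound 1  false

Violated: 3, 7, 9.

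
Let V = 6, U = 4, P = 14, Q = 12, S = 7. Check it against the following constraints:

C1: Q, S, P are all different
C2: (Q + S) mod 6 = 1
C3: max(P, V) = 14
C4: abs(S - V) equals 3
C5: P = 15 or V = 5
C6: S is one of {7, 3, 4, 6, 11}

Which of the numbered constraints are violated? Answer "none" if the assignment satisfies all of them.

C1: values 12, 7, 14 are pairwise distinct — holds.
C2: Q + S = 19; 19 mod 6 = 1 — holds.
C3: max(14, 6) = 14 — holds.
C4: abs(7 - 6) = 1, not 3 — does not hold.
C5: P = 14 ≠ 15 and V = 6 ≠ 5; both disjuncts false — does not hold.
C6: S = 7 is in {7, 3, 4, 6, 11} — holds.

Constraints 4, 5 are violated.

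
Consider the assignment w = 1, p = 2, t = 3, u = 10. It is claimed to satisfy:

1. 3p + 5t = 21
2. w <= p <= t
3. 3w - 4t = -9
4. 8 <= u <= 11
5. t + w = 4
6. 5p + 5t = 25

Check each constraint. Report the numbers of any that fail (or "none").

Yes — all constraints hold.

1. 3p + 5t = 3(2) + 5(3) = 21 — holds.
2. values 1 <= 2 <= 3 — holds.
3. 3w - 4t = 3(1) - 4(3) = -9 — holds.
4. u = 10 lies in [8, 11] — holds.
5. t + w = 3 + 1 = 4 — holds.
6. 5p + 5t = 5(2) + 5(3) = 25 — holds.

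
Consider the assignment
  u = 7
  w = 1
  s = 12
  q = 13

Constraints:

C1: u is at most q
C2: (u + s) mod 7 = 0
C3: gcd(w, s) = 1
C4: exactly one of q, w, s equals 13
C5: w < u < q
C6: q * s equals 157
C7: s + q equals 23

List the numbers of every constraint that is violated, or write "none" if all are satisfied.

C1: u = 7, q = 13; 7 ≤ 13 — holds.
C2: u + s = 19; 19 mod 7 = 5, not 0 — fails.
C3: gcd(1, 12) = 1 — holds.
C4: q=13, w=1, s=12; 1 of them equals 13 — holds.
C5: values 1 < 7 < 13 — holds.
C6: q * s = 13 * 12 = 156, not 157 — fails.
C7: s + q = 12 + 13 = 25, not 23 — fails.

Constraints 2, 6, and 7 are violated.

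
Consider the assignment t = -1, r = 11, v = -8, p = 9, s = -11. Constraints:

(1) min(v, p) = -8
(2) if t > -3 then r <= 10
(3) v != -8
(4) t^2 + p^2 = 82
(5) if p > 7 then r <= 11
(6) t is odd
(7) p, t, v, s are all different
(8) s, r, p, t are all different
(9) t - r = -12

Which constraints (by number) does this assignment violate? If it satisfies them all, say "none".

Constraints 2 and 3 do not hold.

(1) min(-8, 9) = -8 — holds.
(2) t = -1 > -3, so we need r ≤ 10; but r = 11 > 10 — does not hold.
(3) v = -8, but -8 is required to differ — does not hold.
(4) t^2 + p^2 = (-1)^2 + 9^2 = 1 + 81 = 82 — holds.
(5) p = 9 > 7, so we need r ≤ 11; r = 11 ≤ 11 — holds.
(6) t = -1 is odd — holds.
(7) values 9, -1, -8, -11 are pairwise distinct — holds.
(8) values -11, 11, 9, -1 are pairwise distinct — holds.
(9) t - r = -1 - 11 = -12 — holds.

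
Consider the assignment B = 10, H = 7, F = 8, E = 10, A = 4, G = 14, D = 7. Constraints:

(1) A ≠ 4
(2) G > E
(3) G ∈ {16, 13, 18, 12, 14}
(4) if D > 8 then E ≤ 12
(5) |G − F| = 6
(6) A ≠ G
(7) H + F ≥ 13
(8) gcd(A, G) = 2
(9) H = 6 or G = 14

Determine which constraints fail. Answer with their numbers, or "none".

(1) A = 4, but 4 is required to differ — violated.
(2) G = 14, E = 10; 14 > 10 — satisfied.
(3) G = 14 is in {16, 13, 18, 12, 14} — satisfied.
(4) D = 7, not > 8; antecedent false, conditional vacuously true — satisfied.
(5) |14 − 8| = 6 — satisfied.
(6) A = 4, G = 14; distinct — satisfied.
(7) H + F = 7 + 8 = 15; 15 ≥ 13 — satisfied.
(8) gcd(4, 14) = 2 — satisfied.
(9) H = 7 ≠ 6, but G = 14 = 14 (second disjunct) — satisfied.

Constraint 1 is violated.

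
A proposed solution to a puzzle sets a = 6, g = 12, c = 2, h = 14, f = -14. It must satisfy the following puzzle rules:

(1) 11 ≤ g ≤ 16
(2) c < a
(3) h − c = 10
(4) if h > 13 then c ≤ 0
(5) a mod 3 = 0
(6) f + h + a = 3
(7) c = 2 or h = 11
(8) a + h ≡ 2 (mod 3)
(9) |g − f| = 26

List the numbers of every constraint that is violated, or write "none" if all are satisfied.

No — constraints 3, 4, and 6 are not satisfied.

(1) g = 12 lies in [11, 16]  ✔
(2) c = 2, a = 6; 2 < 6  ✔
(3) h − c = 14 − 2 = 12, not 10  ✘
(4) h = 14 > 13, so we need c ≤ 0; but c = 2 > 0  ✘
(5) 6 mod 3 = 0  ✔
(6) f + h + a = -14 + 14 + 6 = 6, not 3  ✘
(7) c = 2 = 2 (first disjunct)  ✔
(8) a + h = 20; 20 mod 3 = 2  ✔
(9) |12 − (-14)| = 26  ✔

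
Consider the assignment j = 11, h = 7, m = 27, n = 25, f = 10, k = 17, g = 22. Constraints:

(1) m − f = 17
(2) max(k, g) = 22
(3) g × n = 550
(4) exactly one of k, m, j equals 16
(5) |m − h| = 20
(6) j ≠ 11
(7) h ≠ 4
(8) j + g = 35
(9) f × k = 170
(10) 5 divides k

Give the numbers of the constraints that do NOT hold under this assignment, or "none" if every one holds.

(1) m − f = 27 − 10 = 17 — holds.
(2) max(17, 22) = 22 — holds.
(3) g × n = 22 × 25 = 550 — holds.
(4) k=17, m=27, j=11; 0 of them equal 16, not exactly one — does not hold.
(5) |27 − 7| = 20 — holds.
(6) j = 11, but 11 is required to differ — does not hold.
(7) h = 7, and 7 ≠ 4 — holds.
(8) j + g = 11 + 22 = 33, not 35 — does not hold.
(9) f × k = 10 × 17 = 170 — holds.
(10) 17 = 5×3 + 2, so 5 does not divide 17 — does not hold.

No — constraints 4, 6, 8, 10 are not satisfied.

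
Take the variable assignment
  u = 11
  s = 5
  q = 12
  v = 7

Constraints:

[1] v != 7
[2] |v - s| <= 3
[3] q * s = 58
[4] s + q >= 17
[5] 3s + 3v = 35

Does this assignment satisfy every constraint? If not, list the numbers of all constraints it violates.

[1] v = 7, but 7 is required to differ — violated.
[2] |7 - 5| = 2; 2 ≤ 3 — satisfied.
[3] q * s = 12 * 5 = 60, not 58 — violated.
[4] s + q = 5 + 12 = 17; 17 ≥ 17 — satisfied.
[5] 3s + 3v = 3(5) + 3(7) = 36, not 35 — violated.

The assignment fails constraints 1, 3, 5.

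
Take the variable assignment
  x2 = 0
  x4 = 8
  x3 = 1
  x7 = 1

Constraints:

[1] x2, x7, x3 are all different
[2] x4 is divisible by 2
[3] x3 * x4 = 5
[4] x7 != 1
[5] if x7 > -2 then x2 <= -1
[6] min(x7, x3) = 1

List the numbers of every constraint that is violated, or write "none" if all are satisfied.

No — constraints 1, 3, 4, 5 are not satisfied.

[1] x7 = x3 = 1, not all different — fails.
[2] 8 / 2 = 4, so 2 divides 8 — holds.
[3] x3 * x4 = 1 * 8 = 8, not 5 — fails.
[4] x7 = 1, but 1 is required to differ — fails.
[5] x7 = 1 > -2, so we need x2 ≤ -1; but x2 = 0 > -1 — fails.
[6] min(1, 1) = 1 — holds.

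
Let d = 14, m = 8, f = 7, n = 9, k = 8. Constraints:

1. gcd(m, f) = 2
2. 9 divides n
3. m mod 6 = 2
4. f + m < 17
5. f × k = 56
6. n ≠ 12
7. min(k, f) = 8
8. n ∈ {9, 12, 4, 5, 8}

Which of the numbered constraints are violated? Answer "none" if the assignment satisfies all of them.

Constraints 1, 7 are violated.

1. gcd(8, 7) = 1, not 2 — does not hold.
2. 9 / 9 = 1, so 9 divides 9 — holds.
3. 8 mod 6 = 2 — holds.
4. f + m = 7 + 8 = 15; 15 < 17 — holds.
5. f × k = 7 × 8 = 56 — holds.
6. n = 9, and 9 ≠ 12 — holds.
7. min(8, 7) = 7, not 8 — does not hold.
8. n = 9 is in {9, 12, 4, 5, 8} — holds.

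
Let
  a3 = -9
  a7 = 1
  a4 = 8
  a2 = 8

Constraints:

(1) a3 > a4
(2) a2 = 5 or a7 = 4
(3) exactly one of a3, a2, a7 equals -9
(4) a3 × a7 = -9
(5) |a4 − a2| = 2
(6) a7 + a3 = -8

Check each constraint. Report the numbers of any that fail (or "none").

(1) a3 = -9, a4 = 8; -9 ≤ 8 (want >) — violated.
(2) a2 = 8 ≠ 5 and a7 = 1 ≠ 4; both disjuncts false — violated.
(3) a3=-9, a2=8, a7=1; 1 of them equals -9 — satisfied.
(4) a3 × a7 = -9 × 1 = -9 — satisfied.
(5) |8 − 8| = 0, not 2 — violated.
(6) a7 + a3 = 1 + (-9) = -8 — satisfied.

Constraints 1, 2, and 5 are violated.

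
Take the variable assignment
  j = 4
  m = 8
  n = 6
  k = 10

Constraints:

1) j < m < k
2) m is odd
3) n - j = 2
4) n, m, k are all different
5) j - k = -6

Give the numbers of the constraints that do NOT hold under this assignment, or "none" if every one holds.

No — constraint 2 is not satisfied.

1) values 4 < 8 < 10  true
2) m = 8 is even  false
3) n - j = 6 - 4 = 2  true
4) values 6, 8, 10 are pairwise distinct  true
5) j - k = 4 - 10 = -6  true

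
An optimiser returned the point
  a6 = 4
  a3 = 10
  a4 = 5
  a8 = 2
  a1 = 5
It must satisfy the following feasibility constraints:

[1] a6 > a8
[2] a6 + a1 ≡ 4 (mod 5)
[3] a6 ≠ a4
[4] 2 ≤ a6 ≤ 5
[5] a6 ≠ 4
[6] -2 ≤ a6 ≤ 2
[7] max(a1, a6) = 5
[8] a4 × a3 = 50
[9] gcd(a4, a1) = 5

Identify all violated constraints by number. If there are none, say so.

No — constraints 5 and 6 are not satisfied.

[1] a6 = 4, a8 = 2; 4 > 2  ✓
[2] a6 + a1 = 9; 9 mod 5 = 4  ✓
[3] a6 = 4, a4 = 5; distinct  ✓
[4] a6 = 4 lies in [2, 5]  ✓
[5] a6 = 4, but 4 is required to differ  ✗
[6] a6 = 4 is outside [-2, 2]  ✗
[7] max(5, 4) = 5  ✓
[8] a4 × a3 = 5 × 10 = 50  ✓
[9] gcd(5, 5) = 5  ✓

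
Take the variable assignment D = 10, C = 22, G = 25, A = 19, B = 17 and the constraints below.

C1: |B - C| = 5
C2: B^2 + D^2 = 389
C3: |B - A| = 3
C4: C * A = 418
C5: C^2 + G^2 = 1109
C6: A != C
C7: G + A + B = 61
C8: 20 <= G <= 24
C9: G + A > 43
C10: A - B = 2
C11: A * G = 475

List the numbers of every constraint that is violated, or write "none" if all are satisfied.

The assignment fails constraints 3 and 8.

C1: |17 - 22| = 5 — holds.
C2: B^2 + D^2 = 17^2 + 10^2 = 289 + 100 = 389 — holds.
C3: |17 - 19| = 2, not 3 — does not hold.
C4: C * A = 22 * 19 = 418 — holds.
C5: C^2 + G^2 = 22^2 + 25^2 = 484 + 625 = 1109 — holds.
C6: A = 19, C = 22; distinct — holds.
C7: G + A + B = 25 + 19 + 17 = 61 — holds.
C8: G = 25 is outside [20, 24] — does not hold.
C9: G + A = 25 + 19 = 44; 44 > 43 — holds.
C10: A - B = 19 - 17 = 2 — holds.
C11: A * G = 19 * 25 = 475 — holds.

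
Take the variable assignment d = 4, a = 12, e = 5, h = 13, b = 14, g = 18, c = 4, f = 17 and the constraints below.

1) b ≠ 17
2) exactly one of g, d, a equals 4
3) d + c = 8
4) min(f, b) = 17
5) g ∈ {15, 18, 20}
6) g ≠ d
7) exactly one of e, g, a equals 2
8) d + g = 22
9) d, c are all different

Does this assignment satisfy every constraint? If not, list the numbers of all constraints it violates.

1) b = 14, and 14 ≠ 17 — OK.
2) g=18, d=4, a=12; 1 of them equals 4 — OK.
3) d + c = 4 + 4 = 8 — OK.
4) min(17, 14) = 14, not 17 — violated.
5) g = 18 is in {15, 18, 20} — OK.
6) g = 18, d = 4; distinct — OK.
7) e=5, g=18, a=12; 0 of them equal 2, not exactly one — violated.
8) d + g = 4 + 18 = 22 — OK.
9) d = c = 4, not all different — violated.

Constraints 4, 7, and 9 do not hold.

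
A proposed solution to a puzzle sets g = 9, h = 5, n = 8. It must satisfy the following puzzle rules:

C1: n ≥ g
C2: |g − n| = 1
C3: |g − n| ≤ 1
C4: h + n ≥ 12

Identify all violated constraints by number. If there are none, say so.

Constraint 1 does not hold.

C1: n = 8, g = 9; 8 < 9 (want ≥) — fails.
C2: |9 − 8| = 1 — holds.
C3: |9 − 8| = 1; 1 ≤ 1 — holds.
C4: h + n = 5 + 8 = 13; 13 ≥ 12 — holds.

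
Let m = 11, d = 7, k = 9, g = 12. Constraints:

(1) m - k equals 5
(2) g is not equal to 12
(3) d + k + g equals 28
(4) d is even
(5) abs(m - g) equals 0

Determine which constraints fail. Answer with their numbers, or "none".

(1) m - k = 11 - 9 = 2, not 5  fails
(2) g = 12, but 12 is required to differ  fails
(3) d + k + g = 7 + 9 + 12 = 28  holds
(4) d = 7 is odd  fails
(5) abs(11 - 12) = 1, not 0  fails

The assignment fails constraints 1, 2, 4, and 5.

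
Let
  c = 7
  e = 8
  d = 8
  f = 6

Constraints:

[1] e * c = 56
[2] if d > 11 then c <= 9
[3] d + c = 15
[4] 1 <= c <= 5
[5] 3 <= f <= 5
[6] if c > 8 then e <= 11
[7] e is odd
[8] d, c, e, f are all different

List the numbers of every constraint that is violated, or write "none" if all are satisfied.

No — constraints 4, 5, 7, 8 are not satisfied.

[1] e * c = 8 * 7 = 56 — holds.
[2] d = 8, not > 11; antecedent false, conditional vacuously true — holds.
[3] d + c = 8 + 7 = 15 — holds.
[4] c = 7 is outside [1, 5] — fails.
[5] f = 6 is outside [3, 5] — fails.
[6] c = 7, not > 8; antecedent false, conditional vacuously true — holds.
[7] e = 8 is even — fails.
[8] d = e = 8, not all different — fails.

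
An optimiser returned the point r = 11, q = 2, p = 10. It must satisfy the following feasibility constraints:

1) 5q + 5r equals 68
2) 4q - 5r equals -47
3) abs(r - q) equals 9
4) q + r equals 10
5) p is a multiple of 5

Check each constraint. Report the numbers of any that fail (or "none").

1) 5q + 5r = 5(2) + 5(11) = 65, not 68  false
2) 4q - 5r = 4(2) - 5(11) = -47  true
3) abs(11 - 2) = 9  true
4) q + r = 2 + 11 = 13, not 10  false
5) 10 / 5 = 2, so 5 divides 10  true

Constraints 1 and 4 do not hold.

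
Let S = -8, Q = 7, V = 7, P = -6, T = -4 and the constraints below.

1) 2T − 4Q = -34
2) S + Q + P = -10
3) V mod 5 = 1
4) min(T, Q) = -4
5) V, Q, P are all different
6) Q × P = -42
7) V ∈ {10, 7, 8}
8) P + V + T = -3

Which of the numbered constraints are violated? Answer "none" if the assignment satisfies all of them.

The assignment fails constraints 1, 2, 3, 5.

1) 2T − 4Q = 2(-4) − 4(7) = -36, not -34 — does not hold.
2) S + Q + P = -8 + 7 + (-6) = -7, not -10 — does not hold.
3) 7 mod 5 = 2, not 1 — does not hold.
4) min(-4, 7) = -4 — holds.
5) V = Q = 7, not all different — does not hold.
6) Q × P = 7 × (-6) = -42 — holds.
7) V = 7 is in {10, 7, 8} — holds.
8) P + V + T = -6 + 7 + (-4) = -3 — holds.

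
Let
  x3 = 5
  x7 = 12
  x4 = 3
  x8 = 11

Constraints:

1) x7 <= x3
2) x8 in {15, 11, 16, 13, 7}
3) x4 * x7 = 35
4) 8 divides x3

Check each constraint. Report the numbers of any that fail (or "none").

1) x7 = 12, x3 = 5; 12 > 5 (want ≤) — fails.
2) x8 = 11 is in {15, 11, 16, 13, 7} — holds.
3) x4 * x7 = 3 * 12 = 36, not 35 — fails.
4) 5 = 8*0 + 5, so 8 does not divide 5 — fails.

Constraints 1, 3, and 4 do not hold.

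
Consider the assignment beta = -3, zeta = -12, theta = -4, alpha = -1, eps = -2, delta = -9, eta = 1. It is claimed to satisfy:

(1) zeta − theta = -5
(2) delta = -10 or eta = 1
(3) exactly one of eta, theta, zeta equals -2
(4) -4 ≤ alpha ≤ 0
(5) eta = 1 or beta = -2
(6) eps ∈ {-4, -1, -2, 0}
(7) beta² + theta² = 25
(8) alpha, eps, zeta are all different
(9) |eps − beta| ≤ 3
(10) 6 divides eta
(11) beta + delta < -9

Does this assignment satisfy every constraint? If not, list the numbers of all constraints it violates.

No — constraints 1, 3, 10 are not satisfied.

(1) zeta − theta = -12 − (-4) = -8, not -5  FAIL
(2) delta = -9 ≠ -10, but eta = 1 = 1 (second disjunct)  OK
(3) eta=1, theta=-4, zeta=-12; 0 of them equal -2, not exactly one  FAIL
(4) alpha = -1 lies in [-4, 0]  OK
(5) eta = 1 = 1 (first disjunct)  OK
(6) eps = -2 is in {-4, -1, -2, 0}  OK
(7) beta² + theta² = (-3)² + (-4)² = 9 + 16 = 25  OK
(8) values -1, -2, -12 are pairwise distinct  OK
(9) |-2 − (-3)| = 1; 1 ≤ 3  OK
(10) 1 = 6×0 + 1, so 6 does not divide 1  FAIL
(11) beta + delta = -3 + (-9) = -12; -12 < -9  OK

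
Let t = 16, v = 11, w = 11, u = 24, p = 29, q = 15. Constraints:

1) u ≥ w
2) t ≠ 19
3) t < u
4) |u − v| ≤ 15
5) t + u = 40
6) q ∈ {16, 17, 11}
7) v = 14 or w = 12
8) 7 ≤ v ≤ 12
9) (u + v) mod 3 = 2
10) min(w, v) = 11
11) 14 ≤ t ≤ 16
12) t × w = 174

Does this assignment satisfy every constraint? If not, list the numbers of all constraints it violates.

No — constraints 6, 7, 12 are not satisfied.

1) u = 24, w = 11; 24 ≥ 11 — OK.
2) t = 16, and 16 ≠ 19 — OK.
3) t = 16, u = 24; 16 < 24 — OK.
4) |24 − 11| = 13; 13 ≤ 15 — OK.
5) t + u = 16 + 24 = 40 — OK.
6) q = 15 is not in {16, 17, 11} — violated.
7) v = 11 ≠ 14 and w = 11 ≠ 12; both disjuncts false — violated.
8) v = 11 lies in [7, 12] — OK.
9) u + v = 35; 35 mod 3 = 2 — OK.
10) min(11, 11) = 11 — OK.
11) t = 16 lies in [14, 16] — OK.
12) t × w = 16 × 11 = 176, not 174 — violated.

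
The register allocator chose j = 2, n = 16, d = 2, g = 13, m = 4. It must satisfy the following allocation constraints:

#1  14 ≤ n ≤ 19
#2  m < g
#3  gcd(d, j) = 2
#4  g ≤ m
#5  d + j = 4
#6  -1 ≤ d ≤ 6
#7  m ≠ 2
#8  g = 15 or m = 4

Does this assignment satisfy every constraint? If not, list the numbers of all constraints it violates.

No — constraint 4 is not satisfied.

#1 n = 16 lies in [14, 19] — satisfied.
#2 m = 4, g = 13; 4 < 13 — satisfied.
#3 gcd(2, 2) = 2 — satisfied.
#4 g = 13, m = 4; 13 > 4 (want ≤) — violated.
#5 d + j = 2 + 2 = 4 — satisfied.
#6 d = 2 lies in [-1, 6] — satisfied.
#7 m = 4, and 4 ≠ 2 — satisfied.
#8 g = 13 ≠ 15, but m = 4 = 4 (second disjunct) — satisfied.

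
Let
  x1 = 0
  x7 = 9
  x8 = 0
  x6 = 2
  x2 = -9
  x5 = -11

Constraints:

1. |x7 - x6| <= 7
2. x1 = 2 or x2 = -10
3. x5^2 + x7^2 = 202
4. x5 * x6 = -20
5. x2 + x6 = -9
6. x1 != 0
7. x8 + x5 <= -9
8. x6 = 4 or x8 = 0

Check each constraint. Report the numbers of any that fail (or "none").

The assignment fails constraints 2, 4, 5, and 6.

1. |9 - 2| = 7; 7 ≤ 7  OK
2. x1 = 0 ≠ 2 and x2 = -9 ≠ -10; both disjuncts false  FAIL
3. x5^2 + x7^2 = (-11)^2 + 9^2 = 121 + 81 = 202  OK
4. x5 * x6 = -11 * 2 = -22, not -20  FAIL
5. x2 + x6 = -9 + 2 = -7, not -9  FAIL
6. x1 = 0, but 0 is required to differ  FAIL
7. x8 + x5 = 0 + (-11) = -11; -11 ≤ -9  OK
8. x6 = 2 ≠ 4, but x8 = 0 = 0 (second disjunct)  OK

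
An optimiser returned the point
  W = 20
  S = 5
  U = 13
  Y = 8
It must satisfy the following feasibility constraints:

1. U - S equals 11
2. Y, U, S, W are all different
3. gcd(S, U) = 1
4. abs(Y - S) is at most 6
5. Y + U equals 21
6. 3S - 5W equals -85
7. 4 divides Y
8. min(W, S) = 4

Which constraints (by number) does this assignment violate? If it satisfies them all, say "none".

1. U - S = 13 - 5 = 8, not 11 — violated.
2. values 8, 13, 5, 20 are pairwise distinct — satisfied.
3. gcd(5, 13) = 1 — satisfied.
4. abs(8 - 5) = 3; 3 ≤ 6 — satisfied.
5. Y + U = 8 + 13 = 21 — satisfied.
6. 3S - 5W = 3(5) - 5(20) = -85 — satisfied.
7. 8 / 4 = 2, so 4 divides 8 — satisfied.
8. min(20, 5) = 5, not 4 — violated.

No — constraints 1, 8 are not satisfied.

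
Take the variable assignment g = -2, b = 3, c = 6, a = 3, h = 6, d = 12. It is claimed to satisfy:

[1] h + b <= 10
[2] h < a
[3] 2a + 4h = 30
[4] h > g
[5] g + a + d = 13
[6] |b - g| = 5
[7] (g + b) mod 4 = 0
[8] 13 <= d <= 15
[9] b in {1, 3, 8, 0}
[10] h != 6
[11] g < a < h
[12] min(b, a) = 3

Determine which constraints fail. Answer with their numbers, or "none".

[1] h + b = 6 + 3 = 9; 9 ≤ 10  true
[2] h = 6, a = 3; 6 ≥ 3 (want <)  false
[3] 2a + 4h = 2(3) + 4(6) = 30  true
[4] h = 6, g = -2; 6 > -2  true
[5] g + a + d = -2 + 3 + 12 = 13  true
[6] |3 - (-2)| = 5  true
[7] g + b = 1; 1 mod 4 = 1, not 0  false
[8] d = 12 is outside [13, 15]  false
[9] b = 3 is in {1, 3, 8, 0}  true
[10] h = 6, but 6 is required to differ  false
[11] values -2 < 3 < 6  true
[12] min(3, 3) = 3  true

Constraints 2, 7, 8, and 10 do not hold.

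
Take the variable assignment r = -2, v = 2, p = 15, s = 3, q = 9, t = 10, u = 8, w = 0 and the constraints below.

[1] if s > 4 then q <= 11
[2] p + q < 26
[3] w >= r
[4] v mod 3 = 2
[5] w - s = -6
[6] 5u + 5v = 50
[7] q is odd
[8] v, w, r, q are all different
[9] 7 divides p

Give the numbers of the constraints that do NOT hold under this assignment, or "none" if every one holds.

The assignment fails constraints 5 and 9.

[1] s = 3, not > 4; antecedent false, conditional vacuously true  holds
[2] p + q = 15 + 9 = 24; 24 < 26  holds
[3] w = 0, r = -2; 0 ≥ -2  holds
[4] 2 mod 3 = 2  holds
[5] w - s = 0 - 3 = -3, not -6  fails
[6] 5u + 5v = 5(8) + 5(2) = 50  holds
[7] q = 9 is odd  holds
[8] values 2, 0, -2, 9 are pairwise distinct  holds
[9] 15 = 7*2 + 1, so 7 does not divide 15  fails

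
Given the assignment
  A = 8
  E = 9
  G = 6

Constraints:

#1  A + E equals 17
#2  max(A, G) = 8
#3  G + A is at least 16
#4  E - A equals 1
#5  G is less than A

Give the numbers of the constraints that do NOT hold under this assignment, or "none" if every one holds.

Constraint 3 is violated.

#1 A + E = 8 + 9 = 17  yes
#2 max(8, 6) = 8  yes
#3 G + A = 6 + 8 = 14; 14 < 16, bound 16 not met  no
#4 E - A = 9 - 8 = 1  yes
#5 G = 6, A = 8; 6 < 8  yes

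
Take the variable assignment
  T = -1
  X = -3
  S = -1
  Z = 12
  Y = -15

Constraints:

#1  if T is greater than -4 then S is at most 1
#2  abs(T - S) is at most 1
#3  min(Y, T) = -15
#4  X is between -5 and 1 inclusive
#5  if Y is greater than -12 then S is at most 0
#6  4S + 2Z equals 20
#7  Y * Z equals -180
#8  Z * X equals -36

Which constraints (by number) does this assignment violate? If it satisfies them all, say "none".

The assignment satisfies every constraint.

#1 T = -1 > -4, so we need S ≤ 1; S = -1 ≤ 1 — holds.
#2 abs(-1 - (-1)) = 0; 0 ≤ 1 — holds.
#3 min(-15, -1) = -15 — holds.
#4 X = -3 lies in [-5, 1] — holds.
#5 Y = -15, not > -12; antecedent false, conditional vacuously true — holds.
#6 4S + 2Z = 4(-1) + 2(12) = 20 — holds.
#7 Y * Z = -15 * 12 = -180 — holds.
#8 Z * X = 12 * (-3) = -36 — holds.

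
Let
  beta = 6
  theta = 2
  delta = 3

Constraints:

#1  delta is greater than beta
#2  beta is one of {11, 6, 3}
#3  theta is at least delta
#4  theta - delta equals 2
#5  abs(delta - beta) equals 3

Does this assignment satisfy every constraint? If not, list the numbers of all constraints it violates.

The assignment fails constraints 1, 3, and 4.

#1 delta = 3, beta = 6; 3 ≤ 6 (want >)  FAIL
#2 beta = 6 is in {11, 6, 3}  OK
#3 theta = 2, delta = 3; 2 < 3 (want ≥)  FAIL
#4 theta - delta = 2 - 3 = -1, not 2  FAIL
#5 abs(3 - 6) = 3  OK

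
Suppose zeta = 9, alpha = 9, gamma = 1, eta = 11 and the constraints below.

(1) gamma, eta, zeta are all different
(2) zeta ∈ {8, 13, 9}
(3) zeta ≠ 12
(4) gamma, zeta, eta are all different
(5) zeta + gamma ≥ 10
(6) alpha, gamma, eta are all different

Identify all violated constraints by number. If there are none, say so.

No violations.

(1) values 1, 11, 9 are pairwise distinct — OK.
(2) zeta = 9 is in {8, 13, 9} — OK.
(3) zeta = 9, and 9 ≠ 12 — OK.
(4) values 1, 9, 11 are pairwise distinct — OK.
(5) zeta + gamma = 9 + 1 = 10; 10 ≥ 10 — OK.
(6) values 9, 1, 11 are pairwise distinct — OK.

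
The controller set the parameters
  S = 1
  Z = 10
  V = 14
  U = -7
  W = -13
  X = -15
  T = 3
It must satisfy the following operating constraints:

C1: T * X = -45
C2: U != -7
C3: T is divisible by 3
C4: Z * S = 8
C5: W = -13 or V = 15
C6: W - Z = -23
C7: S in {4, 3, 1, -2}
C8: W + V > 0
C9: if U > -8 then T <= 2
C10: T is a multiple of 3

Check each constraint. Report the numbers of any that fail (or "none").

C1: T * X = 3 * (-15) = -45  true
C2: U = -7, but -7 is required to differ  false
C3: 3 / 3 = 1, so 3 divides 3  true
C4: Z * S = 10 * 1 = 10, not 8  false
C5: W = -13 = -13 (first disjunct)  true
C6: W - Z = -13 - 10 = -23  true
C7: S = 1 is in {4, 3, 1, -2}  true
C8: W + V = -13 + 14 = 1; 1 > 0  true
C9: U = -7 > -8, so we need T ≤ 2; but T = 3 > 2  false
C10: 3 / 3 = 1, so 3 divides 3  true

Violated: 2, 4, and 9.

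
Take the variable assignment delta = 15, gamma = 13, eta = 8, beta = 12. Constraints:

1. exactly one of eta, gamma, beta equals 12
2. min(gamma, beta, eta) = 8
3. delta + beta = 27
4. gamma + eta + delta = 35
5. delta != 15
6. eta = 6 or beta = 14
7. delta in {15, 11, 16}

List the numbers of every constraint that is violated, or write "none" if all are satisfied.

1. eta=8, gamma=13, beta=12; 1 of them equals 12  ✓
2. min(13, 12, 8) = 8  ✓
3. delta + beta = 15 + 12 = 27  ✓
4. gamma + eta + delta = 13 + 8 + 15 = 36, not 35  ✗
5. delta = 15, but 15 is required to differ  ✗
6. eta = 8 ≠ 6 and beta = 12 ≠ 14; both disjuncts false  ✗
7. delta = 15 is in {15, 11, 16}  ✓

Constraints 4, 5, 6 are violated.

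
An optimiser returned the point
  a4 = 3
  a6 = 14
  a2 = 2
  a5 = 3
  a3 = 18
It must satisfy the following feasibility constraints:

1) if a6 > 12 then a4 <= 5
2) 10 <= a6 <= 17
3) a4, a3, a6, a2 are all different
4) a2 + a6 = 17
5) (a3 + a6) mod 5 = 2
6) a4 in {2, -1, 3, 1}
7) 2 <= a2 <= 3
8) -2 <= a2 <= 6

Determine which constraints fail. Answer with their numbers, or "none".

Constraint 4 does not hold.

1) a6 = 14 > 12, so we need a4 ≤ 5; a4 = 3 ≤ 5 — holds.
2) a6 = 14 lies in [10, 17] — holds.
3) values 3, 18, 14, 2 are pairwise distinct — holds.
4) a2 + a6 = 2 + 14 = 16, not 17 — does not hold.
5) a3 + a6 = 32; 32 mod 5 = 2 — holds.
6) a4 = 3 is in {2, -1, 3, 1} — holds.
7) a2 = 2 lies in [2, 3] — holds.
8) a2 = 2 lies in [-2, 6] — holds.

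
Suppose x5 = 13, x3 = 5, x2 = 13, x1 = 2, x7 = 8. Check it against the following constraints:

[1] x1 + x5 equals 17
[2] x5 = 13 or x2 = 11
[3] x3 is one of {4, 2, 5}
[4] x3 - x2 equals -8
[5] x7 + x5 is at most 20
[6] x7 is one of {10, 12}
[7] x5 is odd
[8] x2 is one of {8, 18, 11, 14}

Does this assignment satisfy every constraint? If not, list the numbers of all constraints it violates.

[1] x1 + x5 = 2 + 13 = 15, not 17  no
[2] x5 = 13 = 13 (first disjunct)  yes
[3] x3 = 5 is in {4, 2, 5}  yes
[4] x3 - x2 = 5 - 13 = -8  yes
[5] x7 + x5 = 8 + 13 = 21; 21 > 20, bound 20 not met  no
[6] x7 = 8 is not in {10, 12}  no
[7] x5 = 13 is odd  yes
[8] x2 = 13 is not in {8, 18, 11, 14}  no

Violated: 1, 5, 6, 8.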